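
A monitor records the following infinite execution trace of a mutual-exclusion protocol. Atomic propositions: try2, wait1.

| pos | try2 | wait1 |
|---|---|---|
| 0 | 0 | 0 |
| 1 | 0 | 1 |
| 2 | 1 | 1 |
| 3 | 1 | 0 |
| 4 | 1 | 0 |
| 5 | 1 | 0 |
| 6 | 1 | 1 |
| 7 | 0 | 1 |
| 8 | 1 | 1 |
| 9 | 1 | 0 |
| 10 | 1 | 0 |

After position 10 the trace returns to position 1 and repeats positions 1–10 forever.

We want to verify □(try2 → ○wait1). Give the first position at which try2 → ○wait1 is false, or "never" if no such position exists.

Check try2 → ○wait1 at each position in order: 0 ✓, 1 ✓.
At position 2 the labels are {try2, wait1} and the next position 3 has {try2}, so try2 → ○wait1 is false there. This is the first violation.

2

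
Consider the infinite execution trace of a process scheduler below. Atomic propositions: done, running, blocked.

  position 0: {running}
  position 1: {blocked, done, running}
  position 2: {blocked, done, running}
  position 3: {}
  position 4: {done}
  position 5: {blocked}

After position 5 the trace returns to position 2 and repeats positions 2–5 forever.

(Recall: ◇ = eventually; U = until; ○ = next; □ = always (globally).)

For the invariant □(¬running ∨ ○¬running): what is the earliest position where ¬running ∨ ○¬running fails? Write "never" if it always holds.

At position 0 the labels are {running} and the next position 1 has {blocked, done, running}, so ¬running ∨ ○¬running is false there. This is the first violation.

0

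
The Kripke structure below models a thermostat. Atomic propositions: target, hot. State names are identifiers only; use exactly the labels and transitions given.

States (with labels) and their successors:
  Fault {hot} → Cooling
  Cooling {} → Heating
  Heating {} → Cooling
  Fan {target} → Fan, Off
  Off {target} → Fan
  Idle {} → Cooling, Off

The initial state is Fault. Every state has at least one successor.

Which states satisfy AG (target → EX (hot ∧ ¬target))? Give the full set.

States satisfying target → EX (hot ∧ ¬target): {Fault, Cooling, Heating, Idle}.
States satisfying AG (target → EX (hot ∧ ¬target)): {Fault, Cooling, Heating}.

{Fault, Cooling, Heating}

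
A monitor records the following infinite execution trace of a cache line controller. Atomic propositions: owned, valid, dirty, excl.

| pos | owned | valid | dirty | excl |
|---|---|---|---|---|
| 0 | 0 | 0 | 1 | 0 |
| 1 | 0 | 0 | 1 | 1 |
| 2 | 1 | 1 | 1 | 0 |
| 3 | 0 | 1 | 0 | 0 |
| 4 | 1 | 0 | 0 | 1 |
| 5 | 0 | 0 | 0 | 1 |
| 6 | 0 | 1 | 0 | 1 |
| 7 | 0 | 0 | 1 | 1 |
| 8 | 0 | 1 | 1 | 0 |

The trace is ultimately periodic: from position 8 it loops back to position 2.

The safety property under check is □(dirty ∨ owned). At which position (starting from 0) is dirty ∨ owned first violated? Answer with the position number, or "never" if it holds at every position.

3

Check dirty ∨ owned at each position in order: 0 ✓, 1 ✓, 2 ✓.
At position 3 the labels are {valid}, so dirty ∨ owned is false there. This is the first violation.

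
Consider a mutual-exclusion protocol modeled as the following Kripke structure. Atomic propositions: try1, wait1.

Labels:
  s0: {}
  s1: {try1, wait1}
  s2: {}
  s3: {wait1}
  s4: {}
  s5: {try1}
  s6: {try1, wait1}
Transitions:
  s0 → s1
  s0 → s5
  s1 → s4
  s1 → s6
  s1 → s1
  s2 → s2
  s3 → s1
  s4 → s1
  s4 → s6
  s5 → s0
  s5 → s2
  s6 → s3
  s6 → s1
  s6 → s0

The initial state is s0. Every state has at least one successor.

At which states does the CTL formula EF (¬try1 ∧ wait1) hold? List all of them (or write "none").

States satisfying ¬try1 ∧ wait1: {s3}.
States satisfying EF (¬try1 ∧ wait1): {s0, s1, s3, s4, s5, s6}.

{s0, s1, s3, s4, s5, s6}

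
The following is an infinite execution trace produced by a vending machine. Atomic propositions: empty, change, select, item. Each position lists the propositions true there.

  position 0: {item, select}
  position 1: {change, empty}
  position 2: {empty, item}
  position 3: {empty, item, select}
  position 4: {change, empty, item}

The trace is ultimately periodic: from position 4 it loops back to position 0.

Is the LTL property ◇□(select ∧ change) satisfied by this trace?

No

□(select ∧ change) is false at every position 0..4, so it never becomes true and ◇□(select ∧ change) fails.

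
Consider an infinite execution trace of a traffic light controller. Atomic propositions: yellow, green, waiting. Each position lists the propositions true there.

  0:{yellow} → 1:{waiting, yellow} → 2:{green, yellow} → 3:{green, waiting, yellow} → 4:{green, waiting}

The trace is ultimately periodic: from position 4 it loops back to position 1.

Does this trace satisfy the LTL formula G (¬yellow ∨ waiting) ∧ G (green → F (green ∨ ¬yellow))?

Does not hold

¬yellow ∨ waiting must hold at every position from 0 onward. It fails at position 0, so G (¬yellow ∨ waiting) is false.
green → F (green ∨ ¬yellow) holds at every position 0..4, and those are all positions ever visited, so G (green → F (green ∨ ¬yellow)) holds.
Positions where green holds: 2, 3, 4.
Check F (green ∨ ¬yellow) at each: 2→ok, 3→ok, 4→ok.
At position 0: G (¬yellow ∨ waiting) is false; G (green → F (green ∨ ¬yellow)) is true; so G (¬yellow ∨ waiting) ∧ G (green → F (green ∨ ¬yellow)) is false.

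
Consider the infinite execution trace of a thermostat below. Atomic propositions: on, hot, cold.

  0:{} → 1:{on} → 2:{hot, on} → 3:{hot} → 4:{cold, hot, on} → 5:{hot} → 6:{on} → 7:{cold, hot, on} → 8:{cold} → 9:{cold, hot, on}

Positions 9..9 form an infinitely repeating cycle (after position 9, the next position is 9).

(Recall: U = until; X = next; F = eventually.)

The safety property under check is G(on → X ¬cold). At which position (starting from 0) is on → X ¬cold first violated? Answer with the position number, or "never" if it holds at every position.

6

Check on → X ¬cold at each position in order: 0 ✓, 1 ✓, 2 ✓, 3 ✓, 4 ✓, 5 ✓.
At position 6 the labels are {on} and the next position 7 has {cold, hot, on}, so on → X ¬cold is false there. This is the first violation.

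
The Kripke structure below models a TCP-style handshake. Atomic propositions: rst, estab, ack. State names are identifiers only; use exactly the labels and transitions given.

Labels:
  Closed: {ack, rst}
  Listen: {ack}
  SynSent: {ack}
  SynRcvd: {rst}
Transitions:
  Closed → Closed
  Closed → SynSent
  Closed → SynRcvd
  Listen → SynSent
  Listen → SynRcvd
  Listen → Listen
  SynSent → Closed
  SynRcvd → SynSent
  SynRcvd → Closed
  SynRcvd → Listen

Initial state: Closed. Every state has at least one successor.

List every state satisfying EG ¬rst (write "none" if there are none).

States satisfying ¬rst: {Listen, SynSent}.
States satisfying EG ¬rst: {Listen}.

{Listen}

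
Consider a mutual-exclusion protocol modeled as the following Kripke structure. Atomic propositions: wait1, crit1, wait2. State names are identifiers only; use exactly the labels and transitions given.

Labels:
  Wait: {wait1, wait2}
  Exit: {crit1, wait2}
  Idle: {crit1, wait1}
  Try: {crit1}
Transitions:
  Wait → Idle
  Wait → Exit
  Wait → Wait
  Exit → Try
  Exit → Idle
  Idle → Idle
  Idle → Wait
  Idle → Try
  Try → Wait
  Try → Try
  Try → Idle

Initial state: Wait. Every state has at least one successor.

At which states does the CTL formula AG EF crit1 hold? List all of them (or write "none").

{Wait, Exit, Idle, Try}

States satisfying EF crit1: {Wait, Exit, Idle, Try}.
States satisfying AG EF crit1: {Wait, Exit, Idle, Try}.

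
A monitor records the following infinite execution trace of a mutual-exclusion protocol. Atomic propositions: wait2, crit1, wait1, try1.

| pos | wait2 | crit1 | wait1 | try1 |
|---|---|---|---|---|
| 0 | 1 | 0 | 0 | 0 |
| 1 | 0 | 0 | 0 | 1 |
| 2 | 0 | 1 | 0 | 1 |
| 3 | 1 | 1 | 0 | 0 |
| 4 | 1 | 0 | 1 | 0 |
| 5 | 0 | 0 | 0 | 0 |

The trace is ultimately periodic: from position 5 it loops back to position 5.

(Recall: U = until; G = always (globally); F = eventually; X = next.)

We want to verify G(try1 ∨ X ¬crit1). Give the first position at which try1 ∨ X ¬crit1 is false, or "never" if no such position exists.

never

try1 ∨ X ¬crit1 holds at every position 0..5, and those are all the positions the trace ever visits, so the invariant G(try1 ∨ X ¬crit1) is never violated.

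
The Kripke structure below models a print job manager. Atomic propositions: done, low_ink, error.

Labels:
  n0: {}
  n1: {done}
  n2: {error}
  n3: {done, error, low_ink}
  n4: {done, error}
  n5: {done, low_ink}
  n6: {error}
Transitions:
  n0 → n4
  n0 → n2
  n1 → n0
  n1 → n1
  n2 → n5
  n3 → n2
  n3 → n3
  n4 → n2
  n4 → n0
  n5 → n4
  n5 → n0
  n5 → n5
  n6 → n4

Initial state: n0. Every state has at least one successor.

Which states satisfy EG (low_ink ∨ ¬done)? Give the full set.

States satisfying low_ink ∨ ¬done: {n0, n2, n3, n5, n6}.
States satisfying EG (low_ink ∨ ¬done): {n0, n2, n3, n5}.

{n0, n2, n3, n5}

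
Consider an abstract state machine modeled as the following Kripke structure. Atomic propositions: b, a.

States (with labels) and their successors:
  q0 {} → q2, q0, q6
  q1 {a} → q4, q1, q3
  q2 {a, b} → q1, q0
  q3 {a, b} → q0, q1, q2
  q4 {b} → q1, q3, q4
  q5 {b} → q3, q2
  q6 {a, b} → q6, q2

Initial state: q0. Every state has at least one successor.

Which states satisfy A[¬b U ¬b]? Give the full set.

States satisfying ¬b: {q0, q1}.
States satisfying A[¬b U ¬b]: {q0, q1}.

{q0, q1}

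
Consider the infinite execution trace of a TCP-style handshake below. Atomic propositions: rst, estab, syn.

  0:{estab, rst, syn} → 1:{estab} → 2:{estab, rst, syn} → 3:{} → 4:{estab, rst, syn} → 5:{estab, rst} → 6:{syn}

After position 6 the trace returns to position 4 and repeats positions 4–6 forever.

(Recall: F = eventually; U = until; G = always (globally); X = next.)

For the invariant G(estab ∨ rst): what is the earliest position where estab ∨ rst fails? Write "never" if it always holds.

3

Check estab ∨ rst at each position in order: 0 ✓, 1 ✓, 2 ✓.
At position 3 the labels are {}, so estab ∨ rst is false there. This is the first violation.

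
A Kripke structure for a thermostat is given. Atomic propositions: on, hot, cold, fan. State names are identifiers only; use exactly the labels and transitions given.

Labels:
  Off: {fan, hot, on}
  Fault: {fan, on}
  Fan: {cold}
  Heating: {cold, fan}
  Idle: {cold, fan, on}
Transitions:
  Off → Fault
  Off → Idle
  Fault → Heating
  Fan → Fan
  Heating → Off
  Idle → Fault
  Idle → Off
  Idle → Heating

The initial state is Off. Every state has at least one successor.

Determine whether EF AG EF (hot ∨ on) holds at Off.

States satisfying AG EF (hot ∨ on): {Off, Fault, Heating, Idle}.
States satisfying EF AG EF (hot ∨ on): {Off, Fault, Heating, Idle}.
Some path from Off reaches a state where AG EF (hot ∨ on) holds.
Off ∈ Sat(EF AG EF (hot ∨ on)).

Holds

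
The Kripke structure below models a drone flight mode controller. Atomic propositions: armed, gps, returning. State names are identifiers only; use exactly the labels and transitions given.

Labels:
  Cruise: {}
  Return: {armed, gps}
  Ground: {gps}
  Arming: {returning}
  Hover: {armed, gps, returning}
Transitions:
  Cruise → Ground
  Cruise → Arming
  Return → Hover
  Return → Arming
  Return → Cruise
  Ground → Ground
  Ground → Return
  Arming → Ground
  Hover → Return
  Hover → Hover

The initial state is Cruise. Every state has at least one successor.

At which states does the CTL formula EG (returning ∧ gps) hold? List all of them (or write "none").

States satisfying returning ∧ gps: {Hover}.
States satisfying EG (returning ∧ gps): {Hover}.

{Hover}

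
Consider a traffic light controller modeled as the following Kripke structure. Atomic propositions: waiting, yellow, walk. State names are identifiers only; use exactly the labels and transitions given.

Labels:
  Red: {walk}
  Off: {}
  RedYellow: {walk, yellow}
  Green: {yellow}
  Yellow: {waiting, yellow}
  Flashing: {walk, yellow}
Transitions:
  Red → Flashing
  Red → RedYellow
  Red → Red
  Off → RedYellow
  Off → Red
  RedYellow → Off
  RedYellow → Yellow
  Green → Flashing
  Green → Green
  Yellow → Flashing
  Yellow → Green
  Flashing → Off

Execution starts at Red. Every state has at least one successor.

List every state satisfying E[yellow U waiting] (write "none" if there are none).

States satisfying yellow: {RedYellow, Green, Yellow, Flashing}.
States satisfying waiting: {Yellow}.
States satisfying E[yellow U waiting]: {RedYellow, Yellow}.

{RedYellow, Yellow}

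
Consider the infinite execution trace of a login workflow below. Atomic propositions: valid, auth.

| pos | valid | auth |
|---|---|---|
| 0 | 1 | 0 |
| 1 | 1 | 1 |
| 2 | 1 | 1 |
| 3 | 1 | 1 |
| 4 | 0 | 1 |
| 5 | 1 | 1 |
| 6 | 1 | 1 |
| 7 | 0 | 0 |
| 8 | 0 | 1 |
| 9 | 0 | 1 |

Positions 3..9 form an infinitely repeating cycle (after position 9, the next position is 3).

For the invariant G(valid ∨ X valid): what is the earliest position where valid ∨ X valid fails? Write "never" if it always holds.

Check valid ∨ X valid at each position in order: 0 ✓, 1 ✓, 2 ✓, 3 ✓, 4 ✓, 5 ✓, 6 ✓.
At position 7 the labels are {} and the next position 8 has {auth}, so valid ∨ X valid is false there. This is the first violation.

7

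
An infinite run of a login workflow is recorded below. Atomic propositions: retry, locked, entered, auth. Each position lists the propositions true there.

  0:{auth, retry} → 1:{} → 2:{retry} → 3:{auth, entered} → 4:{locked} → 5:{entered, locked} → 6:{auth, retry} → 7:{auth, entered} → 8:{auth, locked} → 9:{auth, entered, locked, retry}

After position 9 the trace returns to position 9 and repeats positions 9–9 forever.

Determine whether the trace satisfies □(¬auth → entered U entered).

Does not hold

¬auth → entered U entered must hold at every position from 0 onward. It fails at position 1, so □(¬auth → entered U entered) is false.
Positions where ¬auth holds: 1, 2, 4, 5.
Check entered U entered at each: 1→fails, 2→fails, 4→fails, 5→ok.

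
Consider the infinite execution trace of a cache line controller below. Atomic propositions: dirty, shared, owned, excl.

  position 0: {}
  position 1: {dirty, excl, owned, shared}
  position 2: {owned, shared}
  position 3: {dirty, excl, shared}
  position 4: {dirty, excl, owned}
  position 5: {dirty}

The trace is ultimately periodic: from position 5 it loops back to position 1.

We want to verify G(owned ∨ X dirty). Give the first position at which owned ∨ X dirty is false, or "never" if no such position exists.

owned ∨ X dirty holds at every position 0..5, and those are all the positions the trace ever visits, so the invariant G(owned ∨ X dirty) is never violated.

never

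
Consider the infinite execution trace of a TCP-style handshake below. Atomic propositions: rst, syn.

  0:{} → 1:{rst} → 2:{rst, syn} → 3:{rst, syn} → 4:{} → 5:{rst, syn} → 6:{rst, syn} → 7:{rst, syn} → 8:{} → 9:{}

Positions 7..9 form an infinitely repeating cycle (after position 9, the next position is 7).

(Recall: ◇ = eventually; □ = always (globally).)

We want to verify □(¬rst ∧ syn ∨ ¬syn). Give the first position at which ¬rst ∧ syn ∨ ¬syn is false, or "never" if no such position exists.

2

Check ¬rst ∧ syn ∨ ¬syn at each position in order: 0 ✓, 1 ✓.
At position 2 the labels are {rst, syn}, so ¬rst ∧ syn ∨ ¬syn is false there. This is the first violation.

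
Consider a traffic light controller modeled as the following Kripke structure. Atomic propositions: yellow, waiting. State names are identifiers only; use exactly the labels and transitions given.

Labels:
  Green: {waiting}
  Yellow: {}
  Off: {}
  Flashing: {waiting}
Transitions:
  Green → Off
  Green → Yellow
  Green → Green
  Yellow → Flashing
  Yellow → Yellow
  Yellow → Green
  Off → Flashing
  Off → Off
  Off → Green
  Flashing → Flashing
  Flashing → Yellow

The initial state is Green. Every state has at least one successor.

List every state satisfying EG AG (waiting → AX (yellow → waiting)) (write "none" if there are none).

States satisfying AG (waiting → AX (yellow → waiting)): {Green, Yellow, Off, Flashing}.
States satisfying EG AG (waiting → AX (yellow → waiting)): {Green, Yellow, Off, Flashing}.

{Green, Yellow, Off, Flashing}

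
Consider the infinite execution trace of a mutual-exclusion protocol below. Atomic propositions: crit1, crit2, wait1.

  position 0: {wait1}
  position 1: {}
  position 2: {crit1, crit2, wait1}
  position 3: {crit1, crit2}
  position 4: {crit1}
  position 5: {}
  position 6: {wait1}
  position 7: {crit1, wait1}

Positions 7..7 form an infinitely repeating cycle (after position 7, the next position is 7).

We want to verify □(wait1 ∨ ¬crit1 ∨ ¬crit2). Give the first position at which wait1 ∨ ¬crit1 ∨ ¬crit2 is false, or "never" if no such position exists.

Check wait1 ∨ ¬crit1 ∨ ¬crit2 at each position in order: 0 ✓, 1 ✓, 2 ✓.
At position 3 the labels are {crit1, crit2}, so wait1 ∨ ¬crit1 ∨ ¬crit2 is false there. This is the first violation.

3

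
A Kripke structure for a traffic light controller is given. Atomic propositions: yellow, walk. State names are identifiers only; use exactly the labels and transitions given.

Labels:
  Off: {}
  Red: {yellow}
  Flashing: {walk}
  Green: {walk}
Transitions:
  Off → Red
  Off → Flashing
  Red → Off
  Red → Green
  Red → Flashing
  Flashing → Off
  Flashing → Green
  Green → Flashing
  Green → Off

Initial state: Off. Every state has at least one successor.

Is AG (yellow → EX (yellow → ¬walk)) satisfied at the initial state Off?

Satisfied

States satisfying yellow → EX (yellow → ¬walk): {Off, Red, Flashing, Green}.
States satisfying AG (yellow → EX (yellow → ¬walk)): {Off, Red, Flashing, Green}.
Every state reachable from Off satisfies yellow → EX (yellow → ¬walk).
Off ∈ Sat(AG (yellow → EX (yellow → ¬walk))).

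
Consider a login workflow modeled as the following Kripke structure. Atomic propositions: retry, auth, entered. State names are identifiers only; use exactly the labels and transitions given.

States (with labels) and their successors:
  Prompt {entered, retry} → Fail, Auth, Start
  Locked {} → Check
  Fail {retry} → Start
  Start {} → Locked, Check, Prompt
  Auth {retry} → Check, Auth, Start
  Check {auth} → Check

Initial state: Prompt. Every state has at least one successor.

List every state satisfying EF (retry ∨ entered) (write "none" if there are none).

States satisfying retry ∨ entered: {Prompt, Fail, Auth}.
States satisfying EF (retry ∨ entered): {Prompt, Fail, Start, Auth}.

{Prompt, Fail, Start, Auth}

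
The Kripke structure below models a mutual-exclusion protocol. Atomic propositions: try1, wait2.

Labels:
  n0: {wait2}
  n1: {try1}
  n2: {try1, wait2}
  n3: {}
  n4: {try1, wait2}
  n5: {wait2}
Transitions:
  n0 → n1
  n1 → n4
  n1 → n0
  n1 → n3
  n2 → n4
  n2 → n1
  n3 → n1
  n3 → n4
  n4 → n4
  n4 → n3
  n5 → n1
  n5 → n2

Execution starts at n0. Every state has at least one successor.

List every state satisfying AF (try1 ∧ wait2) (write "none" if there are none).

{n2, n4}

States satisfying try1 ∧ wait2: {n2, n4}.
States satisfying AF (try1 ∧ wait2): {n2, n4}.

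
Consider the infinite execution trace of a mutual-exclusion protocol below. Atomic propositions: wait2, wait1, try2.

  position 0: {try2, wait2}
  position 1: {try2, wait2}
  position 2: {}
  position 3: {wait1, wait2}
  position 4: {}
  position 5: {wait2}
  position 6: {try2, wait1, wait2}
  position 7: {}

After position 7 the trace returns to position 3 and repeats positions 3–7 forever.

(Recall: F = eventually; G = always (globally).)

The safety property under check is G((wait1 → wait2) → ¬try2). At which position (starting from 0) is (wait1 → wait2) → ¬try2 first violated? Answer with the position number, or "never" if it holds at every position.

0

At position 0 the labels are {try2, wait2}, so (wait1 → wait2) → ¬try2 is false there. This is the first violation.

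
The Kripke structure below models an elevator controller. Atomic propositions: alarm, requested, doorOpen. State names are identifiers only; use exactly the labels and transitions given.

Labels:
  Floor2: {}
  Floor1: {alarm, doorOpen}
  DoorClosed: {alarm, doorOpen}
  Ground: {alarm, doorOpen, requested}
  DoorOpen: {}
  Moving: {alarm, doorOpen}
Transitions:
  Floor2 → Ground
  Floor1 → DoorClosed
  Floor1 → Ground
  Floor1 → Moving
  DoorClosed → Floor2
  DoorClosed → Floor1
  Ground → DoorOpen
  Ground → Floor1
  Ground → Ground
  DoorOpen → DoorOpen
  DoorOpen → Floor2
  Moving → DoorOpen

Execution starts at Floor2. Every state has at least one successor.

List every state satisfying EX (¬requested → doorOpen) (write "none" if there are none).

States satisfying ¬requested → doorOpen: {Floor1, DoorClosed, Ground, Moving}.
States satisfying EX (¬requested → doorOpen): {Floor2, Floor1, DoorClosed, Ground}.

{Floor2, Floor1, DoorClosed, Ground}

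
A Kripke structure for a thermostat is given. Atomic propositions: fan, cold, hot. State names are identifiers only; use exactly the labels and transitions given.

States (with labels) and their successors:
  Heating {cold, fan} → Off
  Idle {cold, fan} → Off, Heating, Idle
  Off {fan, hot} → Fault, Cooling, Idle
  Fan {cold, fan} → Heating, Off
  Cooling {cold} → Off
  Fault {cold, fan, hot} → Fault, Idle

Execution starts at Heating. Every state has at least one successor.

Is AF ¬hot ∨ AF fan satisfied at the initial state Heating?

Holds

States satisfying ¬hot: {Heating, Idle, Fan, Cooling}.
States satisfying AF ¬hot: {Heating, Idle, Fan, Cooling}.
States satisfying fan: {Heating, Idle, Off, Fan, Fault}.
States satisfying AF fan: {Heating, Idle, Off, Fan, Cooling, Fault}.
States satisfying AF ¬hot ∨ AF fan: {Heating, Idle, Off, Fan, Cooling, Fault}.
Heating ∈ Sat(AF ¬hot ∨ AF fan).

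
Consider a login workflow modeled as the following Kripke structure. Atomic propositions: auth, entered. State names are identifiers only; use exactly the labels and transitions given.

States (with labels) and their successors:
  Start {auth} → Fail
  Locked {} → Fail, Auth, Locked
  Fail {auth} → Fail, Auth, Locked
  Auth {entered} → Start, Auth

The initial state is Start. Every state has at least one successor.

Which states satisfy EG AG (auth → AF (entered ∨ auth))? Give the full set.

States satisfying AG (auth → AF (entered ∨ auth)): {Start, Locked, Fail, Auth}.
States satisfying EG AG (auth → AF (entered ∨ auth)): {Start, Locked, Fail, Auth}.

{Start, Locked, Fail, Auth}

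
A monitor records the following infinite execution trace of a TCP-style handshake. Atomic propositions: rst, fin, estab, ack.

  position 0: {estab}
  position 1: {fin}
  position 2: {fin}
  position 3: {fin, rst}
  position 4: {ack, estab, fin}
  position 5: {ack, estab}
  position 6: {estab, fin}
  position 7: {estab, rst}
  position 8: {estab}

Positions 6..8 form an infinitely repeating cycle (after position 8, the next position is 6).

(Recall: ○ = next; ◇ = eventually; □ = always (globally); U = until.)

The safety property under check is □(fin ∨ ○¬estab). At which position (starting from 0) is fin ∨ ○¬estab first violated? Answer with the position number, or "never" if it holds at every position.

5

Check fin ∨ ○¬estab at each position in order: 0 ✓, 1 ✓, 2 ✓, 3 ✓, 4 ✓.
At position 5 the labels are {ack, estab} and the next position 6 has {estab, fin}, so fin ∨ ○¬estab is false there. This is the first violation.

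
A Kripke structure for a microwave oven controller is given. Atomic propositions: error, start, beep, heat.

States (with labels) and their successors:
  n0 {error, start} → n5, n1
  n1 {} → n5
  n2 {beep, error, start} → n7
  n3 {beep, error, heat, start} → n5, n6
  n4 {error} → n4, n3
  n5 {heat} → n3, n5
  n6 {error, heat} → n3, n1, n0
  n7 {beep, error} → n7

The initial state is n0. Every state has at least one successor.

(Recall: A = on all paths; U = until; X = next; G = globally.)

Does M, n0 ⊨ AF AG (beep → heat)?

States satisfying AG (beep → heat): {n0, n1, n3, n4, n5, n6}.
States satisfying AF AG (beep → heat): {n0, n1, n3, n4, n5, n6}.
n0 ∈ Sat(AF AG (beep → heat)).

Holds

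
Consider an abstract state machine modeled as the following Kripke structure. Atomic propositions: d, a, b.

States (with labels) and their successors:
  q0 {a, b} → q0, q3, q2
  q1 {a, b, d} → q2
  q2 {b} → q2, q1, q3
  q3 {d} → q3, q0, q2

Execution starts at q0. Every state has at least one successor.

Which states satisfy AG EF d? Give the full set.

{q0, q1, q2, q3}

States satisfying EF d: {q0, q1, q2, q3}.
States satisfying AG EF d: {q0, q1, q2, q3}.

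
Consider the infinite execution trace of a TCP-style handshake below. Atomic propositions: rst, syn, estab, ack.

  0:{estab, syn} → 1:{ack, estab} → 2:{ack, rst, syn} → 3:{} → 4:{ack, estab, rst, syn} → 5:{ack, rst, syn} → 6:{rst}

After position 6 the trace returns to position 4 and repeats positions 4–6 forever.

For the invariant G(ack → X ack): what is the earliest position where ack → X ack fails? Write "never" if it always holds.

Check ack → X ack at each position in order: 0 ✓, 1 ✓.
At position 2 the labels are {ack, rst, syn} and the next position 3 has {}, so ack → X ack is false there. This is the first violation.

2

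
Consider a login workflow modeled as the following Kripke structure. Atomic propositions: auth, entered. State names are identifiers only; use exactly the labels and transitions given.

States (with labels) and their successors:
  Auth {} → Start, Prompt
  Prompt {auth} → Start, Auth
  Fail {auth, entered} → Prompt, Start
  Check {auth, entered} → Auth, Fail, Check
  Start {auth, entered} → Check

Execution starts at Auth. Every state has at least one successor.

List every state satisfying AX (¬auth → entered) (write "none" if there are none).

{Auth, Fail, Start}

States satisfying ¬auth → entered: {Prompt, Fail, Check, Start}.
States satisfying AX (¬auth → entered): {Auth, Fail, Start}.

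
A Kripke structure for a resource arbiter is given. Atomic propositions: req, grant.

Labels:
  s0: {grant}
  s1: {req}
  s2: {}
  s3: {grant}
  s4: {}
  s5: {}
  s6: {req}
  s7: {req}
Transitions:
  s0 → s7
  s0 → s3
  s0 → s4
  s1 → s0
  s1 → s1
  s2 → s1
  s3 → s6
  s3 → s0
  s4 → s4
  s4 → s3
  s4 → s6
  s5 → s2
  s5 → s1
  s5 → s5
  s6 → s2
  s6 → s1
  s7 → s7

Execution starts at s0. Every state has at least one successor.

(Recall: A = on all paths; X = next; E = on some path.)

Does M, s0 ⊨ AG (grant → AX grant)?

No

States satisfying grant → AX grant: {s1, s2, s4, s5, s6, s7}.
States satisfying AG (grant → AX grant): {s7}.
s0 is reachable from s0 and violates grant → AX grant, so AG fails at s0.
s0 ∉ Sat(AG (grant → AX grant)).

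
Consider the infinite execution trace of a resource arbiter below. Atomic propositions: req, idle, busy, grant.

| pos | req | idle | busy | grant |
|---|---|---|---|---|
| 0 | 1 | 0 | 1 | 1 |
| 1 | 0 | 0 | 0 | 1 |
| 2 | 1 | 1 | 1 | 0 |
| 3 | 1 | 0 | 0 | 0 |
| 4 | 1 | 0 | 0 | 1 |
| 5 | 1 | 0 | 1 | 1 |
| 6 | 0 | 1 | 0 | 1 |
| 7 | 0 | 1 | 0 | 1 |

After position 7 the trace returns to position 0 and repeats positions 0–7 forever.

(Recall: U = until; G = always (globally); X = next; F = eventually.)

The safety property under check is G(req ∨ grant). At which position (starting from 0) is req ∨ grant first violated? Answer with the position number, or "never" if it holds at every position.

never

req ∨ grant holds at every position 0..7, and those are all the positions the trace ever visits, so the invariant G(req ∨ grant) is never violated.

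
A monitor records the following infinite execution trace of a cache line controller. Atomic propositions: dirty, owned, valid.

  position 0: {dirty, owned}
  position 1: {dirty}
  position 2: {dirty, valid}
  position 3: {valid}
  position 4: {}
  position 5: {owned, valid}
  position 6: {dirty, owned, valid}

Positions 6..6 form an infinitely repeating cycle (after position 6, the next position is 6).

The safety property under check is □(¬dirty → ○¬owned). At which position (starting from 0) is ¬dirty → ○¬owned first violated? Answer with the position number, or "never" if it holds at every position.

Check ¬dirty → ○¬owned at each position in order: 0 ✓, 1 ✓, 2 ✓, 3 ✓.
At position 4 the labels are {} and the next position 5 has {owned, valid}, so ¬dirty → ○¬owned is false there. This is the first violation.

4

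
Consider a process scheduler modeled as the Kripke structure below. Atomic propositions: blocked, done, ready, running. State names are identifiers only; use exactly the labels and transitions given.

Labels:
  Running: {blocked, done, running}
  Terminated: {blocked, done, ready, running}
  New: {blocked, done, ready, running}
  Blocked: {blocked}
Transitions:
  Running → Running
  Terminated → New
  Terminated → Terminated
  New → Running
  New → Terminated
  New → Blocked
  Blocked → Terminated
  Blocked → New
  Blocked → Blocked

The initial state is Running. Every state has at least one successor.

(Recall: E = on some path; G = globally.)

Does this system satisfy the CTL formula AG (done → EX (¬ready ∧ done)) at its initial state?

States satisfying done → EX (¬ready ∧ done): {Running, New, Blocked}.
States satisfying AG (done → EX (¬ready ∧ done)): {Running}.
Every state reachable from Running satisfies done → EX (¬ready ∧ done).
Running ∈ Sat(AG (done → EX (¬ready ∧ done))).

Satisfied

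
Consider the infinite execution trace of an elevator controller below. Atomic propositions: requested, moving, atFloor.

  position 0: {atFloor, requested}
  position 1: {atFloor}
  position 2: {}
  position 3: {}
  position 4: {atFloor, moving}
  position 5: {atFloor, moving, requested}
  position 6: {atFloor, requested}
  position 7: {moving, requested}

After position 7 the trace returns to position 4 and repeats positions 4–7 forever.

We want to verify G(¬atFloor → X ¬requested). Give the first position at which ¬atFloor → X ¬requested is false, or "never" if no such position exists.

never

¬atFloor → X ¬requested holds at every position 0..7, and those are all the positions the trace ever visits, so the invariant G(¬atFloor → X ¬requested) is never violated.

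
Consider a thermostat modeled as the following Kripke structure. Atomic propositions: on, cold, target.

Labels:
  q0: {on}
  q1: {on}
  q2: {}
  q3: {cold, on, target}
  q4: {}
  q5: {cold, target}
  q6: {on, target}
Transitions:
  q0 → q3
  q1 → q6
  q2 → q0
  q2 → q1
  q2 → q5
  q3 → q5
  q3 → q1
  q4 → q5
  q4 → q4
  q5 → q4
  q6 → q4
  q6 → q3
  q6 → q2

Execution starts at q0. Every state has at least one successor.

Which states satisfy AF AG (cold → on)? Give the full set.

none

States satisfying AG (cold → on): ∅.
States satisfying AF AG (cold → on): ∅.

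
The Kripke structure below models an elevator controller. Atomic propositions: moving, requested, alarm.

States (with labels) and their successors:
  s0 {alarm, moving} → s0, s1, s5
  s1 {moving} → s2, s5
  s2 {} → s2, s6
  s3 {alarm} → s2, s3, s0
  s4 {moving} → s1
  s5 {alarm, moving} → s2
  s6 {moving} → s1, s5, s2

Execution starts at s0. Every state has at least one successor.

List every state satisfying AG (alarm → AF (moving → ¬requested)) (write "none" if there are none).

{s0, s1, s2, s3, s4, s5, s6}

States satisfying alarm → AF (moving → ¬requested): {s0, s1, s2, s3, s4, s5, s6}.
States satisfying AG (alarm → AF (moving → ¬requested)): {s0, s1, s2, s3, s4, s5, s6}.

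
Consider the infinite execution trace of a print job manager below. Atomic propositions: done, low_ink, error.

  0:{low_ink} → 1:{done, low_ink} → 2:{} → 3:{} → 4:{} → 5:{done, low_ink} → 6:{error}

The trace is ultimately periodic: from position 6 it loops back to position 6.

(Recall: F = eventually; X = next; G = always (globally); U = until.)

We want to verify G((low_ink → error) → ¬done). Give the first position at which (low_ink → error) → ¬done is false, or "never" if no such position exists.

never

(low_ink → error) → ¬done holds at every position 0..6, and those are all the positions the trace ever visits, so the invariant G((low_ink → error) → ¬done) is never violated.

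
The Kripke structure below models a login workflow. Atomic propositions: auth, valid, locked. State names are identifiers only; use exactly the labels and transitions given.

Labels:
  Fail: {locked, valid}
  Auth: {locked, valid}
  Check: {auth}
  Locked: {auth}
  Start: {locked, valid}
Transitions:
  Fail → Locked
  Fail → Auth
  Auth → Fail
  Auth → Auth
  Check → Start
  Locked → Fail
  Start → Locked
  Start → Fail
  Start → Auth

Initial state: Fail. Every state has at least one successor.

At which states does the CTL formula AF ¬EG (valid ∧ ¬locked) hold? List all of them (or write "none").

States satisfying ¬EG (valid ∧ ¬locked): {Fail, Auth, Check, Locked, Start}.
States satisfying AF ¬EG (valid ∧ ¬locked): {Fail, Auth, Check, Locked, Start}.

{Fail, Auth, Check, Locked, Start}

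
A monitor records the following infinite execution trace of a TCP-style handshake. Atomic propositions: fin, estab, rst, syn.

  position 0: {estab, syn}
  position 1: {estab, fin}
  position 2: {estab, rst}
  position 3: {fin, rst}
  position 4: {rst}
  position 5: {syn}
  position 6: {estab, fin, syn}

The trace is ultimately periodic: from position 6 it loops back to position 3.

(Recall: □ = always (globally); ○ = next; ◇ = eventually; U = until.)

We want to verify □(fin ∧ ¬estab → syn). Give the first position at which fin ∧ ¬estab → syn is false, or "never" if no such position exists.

3

Check fin ∧ ¬estab → syn at each position in order: 0 ✓, 1 ✓, 2 ✓.
At position 3 the labels are {fin, rst}, so fin ∧ ¬estab → syn is false there. This is the first violation.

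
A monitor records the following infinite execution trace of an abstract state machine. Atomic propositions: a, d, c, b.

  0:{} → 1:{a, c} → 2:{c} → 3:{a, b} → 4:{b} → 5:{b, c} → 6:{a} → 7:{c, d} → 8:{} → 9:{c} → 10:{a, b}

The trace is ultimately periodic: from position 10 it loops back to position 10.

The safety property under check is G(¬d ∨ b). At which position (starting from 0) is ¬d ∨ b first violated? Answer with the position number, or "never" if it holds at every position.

Check ¬d ∨ b at each position in order: 0 ✓, 1 ✓, 2 ✓, 3 ✓, 4 ✓, 5 ✓, 6 ✓.
At position 7 the labels are {c, d}, so ¬d ∨ b is false there. This is the first violation.

7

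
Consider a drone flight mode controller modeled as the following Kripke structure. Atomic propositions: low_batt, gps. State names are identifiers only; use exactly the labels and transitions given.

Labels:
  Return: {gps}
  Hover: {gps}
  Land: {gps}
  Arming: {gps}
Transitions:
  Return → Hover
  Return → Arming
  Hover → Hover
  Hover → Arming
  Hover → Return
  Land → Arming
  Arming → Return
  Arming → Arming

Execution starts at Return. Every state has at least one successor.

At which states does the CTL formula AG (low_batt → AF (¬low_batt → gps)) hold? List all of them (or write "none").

{Return, Hover, Land, Arming}

States satisfying low_batt → AF (¬low_batt → gps): {Return, Hover, Land, Arming}.
States satisfying AG (low_batt → AF (¬low_batt → gps)): {Return, Hover, Land, Arming}.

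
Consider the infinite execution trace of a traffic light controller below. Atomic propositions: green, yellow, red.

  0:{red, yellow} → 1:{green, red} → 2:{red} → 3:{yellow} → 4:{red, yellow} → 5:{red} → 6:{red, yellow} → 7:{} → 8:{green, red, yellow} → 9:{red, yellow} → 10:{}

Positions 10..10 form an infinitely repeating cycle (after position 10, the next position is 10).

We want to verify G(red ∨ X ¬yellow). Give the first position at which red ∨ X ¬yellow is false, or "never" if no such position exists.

3

Check red ∨ X ¬yellow at each position in order: 0 ✓, 1 ✓, 2 ✓.
At position 3 the labels are {yellow} and the next position 4 has {red, yellow}, so red ∨ X ¬yellow is false there. This is the first violation.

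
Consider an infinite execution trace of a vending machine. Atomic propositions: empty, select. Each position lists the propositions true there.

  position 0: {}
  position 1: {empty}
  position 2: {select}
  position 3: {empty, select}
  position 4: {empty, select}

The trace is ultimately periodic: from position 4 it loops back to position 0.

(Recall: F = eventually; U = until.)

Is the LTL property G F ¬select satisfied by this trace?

Satisfied

F ¬select holds at every position 0..4, and those are all positions ever visited, so G F ¬select holds.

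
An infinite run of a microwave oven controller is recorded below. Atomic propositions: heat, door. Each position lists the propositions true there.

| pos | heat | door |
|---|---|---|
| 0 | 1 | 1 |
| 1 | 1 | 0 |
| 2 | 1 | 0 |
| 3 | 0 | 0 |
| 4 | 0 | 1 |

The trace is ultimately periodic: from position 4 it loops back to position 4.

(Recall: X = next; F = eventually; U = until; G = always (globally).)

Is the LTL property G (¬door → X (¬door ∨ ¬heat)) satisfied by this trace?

Satisfied

¬door → X (¬door ∨ ¬heat) holds at every position 0..4, and those are all positions ever visited, so G (¬door → X (¬door ∨ ¬heat)) holds.
Positions where ¬door holds: 1, 2, 3.
Check X (¬door ∨ ¬heat) at each: 1→ok, 2→ok, 3→ok.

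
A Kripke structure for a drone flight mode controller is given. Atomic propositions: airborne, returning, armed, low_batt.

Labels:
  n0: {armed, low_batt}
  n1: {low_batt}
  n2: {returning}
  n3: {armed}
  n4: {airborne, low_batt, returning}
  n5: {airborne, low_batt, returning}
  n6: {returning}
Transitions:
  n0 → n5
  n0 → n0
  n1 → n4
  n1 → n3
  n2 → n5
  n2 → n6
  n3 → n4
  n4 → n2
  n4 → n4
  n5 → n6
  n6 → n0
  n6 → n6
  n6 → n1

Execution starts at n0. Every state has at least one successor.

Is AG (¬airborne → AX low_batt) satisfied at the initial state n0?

Violated

States satisfying ¬airborne → AX low_batt: {n0, n3, n4, n5}.
States satisfying AG (¬airborne → AX low_batt): ∅.
n1 is reachable from n0 and violates ¬airborne → AX low_batt, so AG fails at n0.
n0 ∉ Sat(AG (¬airborne → AX low_batt)).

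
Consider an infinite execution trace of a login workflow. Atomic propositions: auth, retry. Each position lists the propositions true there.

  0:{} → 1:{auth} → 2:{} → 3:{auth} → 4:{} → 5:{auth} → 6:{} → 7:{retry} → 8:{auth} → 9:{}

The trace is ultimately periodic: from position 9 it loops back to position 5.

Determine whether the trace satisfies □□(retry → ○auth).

□(retry → ○auth) holds at every position 0..9, and those are all positions ever visited, so □□(retry → ○auth) holds.

Satisfied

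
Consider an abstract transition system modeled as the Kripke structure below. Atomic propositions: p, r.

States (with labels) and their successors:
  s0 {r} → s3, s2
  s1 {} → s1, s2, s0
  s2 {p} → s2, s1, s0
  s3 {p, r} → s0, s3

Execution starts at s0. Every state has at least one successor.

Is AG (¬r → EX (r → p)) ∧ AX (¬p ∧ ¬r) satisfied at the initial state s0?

No

States satisfying ¬r → EX (r → p): {s0, s1, s2, s3}.
States satisfying AG (¬r → EX (r → p)): {s0, s1, s2, s3}.
States satisfying ¬p ∧ ¬r: {s1}.
States satisfying AX (¬p ∧ ¬r): ∅.
States satisfying AG (¬r → EX (r → p)) ∧ AX (¬p ∧ ¬r): ∅.
s0 ∉ Sat(AG (¬r → EX (r → p)) ∧ AX (¬p ∧ ¬r)).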